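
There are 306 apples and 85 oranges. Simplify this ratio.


Find GCD(306, 85)
GCD = 17
Divide both by 17: 306/17 = 18, 85/17 = 5
Simplified ratio = 18:5

18:5


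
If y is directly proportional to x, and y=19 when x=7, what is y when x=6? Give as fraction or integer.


Direct proportion: y = kx
Find k: k = 19/7 = 19/7
Compute y at x=6: y = 19/7 * 6
y = 114/7

114/7


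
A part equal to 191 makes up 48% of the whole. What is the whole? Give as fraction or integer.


Given: 191 is 48% of the whole
Set up: 191 = 48/100 * whole
whole = 191 * 100 / 48
whole = 19100 / 48
whole = 4775/12

4775/12


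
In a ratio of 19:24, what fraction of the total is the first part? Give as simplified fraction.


Total parts = 19 + 24 = 43
First part fraction = 19/43
Simplify: 19/43 = 19/43

19/43


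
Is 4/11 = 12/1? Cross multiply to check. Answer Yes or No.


Cross multiply to check 4/11 = 12/1
Left cross product: 4 * 1 = 4
Right cross product: 11 * 12 = 132
4 != 132
Not equal, so proportions differ => No

No


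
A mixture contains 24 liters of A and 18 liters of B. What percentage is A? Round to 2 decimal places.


Volume of A = 24 L
Volume of B = 18 L
Total volume = 24 + 18 = 42 L
Percentage of A = (24/42) * 100
= 57.14%

57.14


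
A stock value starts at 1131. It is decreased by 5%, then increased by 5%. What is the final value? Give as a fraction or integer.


Start: 1131
Step 1: decrease by 5% => multiply by 95/100
  1131 * 95/100 = 21489/20
Step 2: increase by 5% => multiply by 105/100
  21489/20 * 105/100 = 451269/400
Final value = 451269/400

451269/400


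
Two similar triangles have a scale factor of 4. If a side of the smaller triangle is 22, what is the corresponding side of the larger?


Similar triangles have proportional sides
Scale factor = 4
Smaller side = 22
Corresponding larger side = 22 * 4
= 88

88


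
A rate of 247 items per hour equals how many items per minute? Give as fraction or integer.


Converting from per hour to per minute
Rate = 247 items per hour
Divide by 60: 247/60
= 247/60 items per minute

247/60


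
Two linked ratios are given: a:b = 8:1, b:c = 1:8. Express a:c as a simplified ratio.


Given a:b = 8:1 and b:c = 1:8
Make b consistent. Multiply first ratio by 1: a:b = 8:1
Multiply second ratio by 1: b:c = 1:8
Now b = 1 in both, so a:b:c = 8:1:8
Therefore a:c = 8:8
Simplify by GCD: a:c = 1:1

1:1


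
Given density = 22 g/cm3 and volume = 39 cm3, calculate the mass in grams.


Using mass = density * volume
Density = 22 g/cm3
Volume = 39 cm3
Mass = 22 * 39
= 858 g

858


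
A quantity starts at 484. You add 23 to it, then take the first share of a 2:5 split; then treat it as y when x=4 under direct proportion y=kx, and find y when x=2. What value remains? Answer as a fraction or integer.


Start with 484.
Step 1: Add 23: 484+23=507; split 2:5 first = 507*2/7 = 1014/7
Step 2: Direct prop: k = (1014/7)/4; new y = k*2 = 1014/7*2/4 = 507/7
Final result = 507/7

507/7


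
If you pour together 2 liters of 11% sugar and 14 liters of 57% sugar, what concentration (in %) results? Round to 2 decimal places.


Solute in mixture 1 = 11% of 2 L = 2*11/100 = 11/50 L
Solute in mixture 2 = 57% of 14 L = 14*57/100 = 399/50 L
Total solute = 11/50 + 399/50 = 41/5 L
Total volume = 2 + 14 = 16 L
Final concentration = 41/5/16 * 100 = 51.25%

51.25


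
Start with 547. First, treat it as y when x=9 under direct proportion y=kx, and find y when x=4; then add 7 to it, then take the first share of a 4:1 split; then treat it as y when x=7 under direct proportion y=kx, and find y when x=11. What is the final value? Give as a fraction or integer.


Start with 547.
Step 1: Direct prop: k = (547)/9; new y = k*4 = 547*4/9 = 2188/9
Step 2: Add 7: 2188/9+7=2251/9; split 4:1 first = 2251/9*4/5 = 9004/45
Step 3: Direct prop: k = (9004/45)/7; new y = k*11 = 9004/45*11/7 = 99044/315
Final result = 99044/315

99044/315


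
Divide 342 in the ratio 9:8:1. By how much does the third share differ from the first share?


Total parts = 9 + 8 + 1 = 18
Value per part = 342 / 18 = 19
Shares: 9*19=171, 8*19=152, 1*19=19
Third share = 19, first share = 171
Difference = |19 - 171| = 152

152


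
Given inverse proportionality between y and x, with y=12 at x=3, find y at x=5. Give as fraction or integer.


Inverse proportion: y = k/x
Find k: k = 3 * 12 = 36
Compute y at x=5: y = 36/5
y = 36/5

36/5


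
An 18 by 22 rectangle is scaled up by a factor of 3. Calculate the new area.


Original dimensions: 18 x 22
Enlargement factor = 3
New width = 18 * 3 = 54
New height = 22 * 3 = 66
New area = 54 * 66 = 3564

3564


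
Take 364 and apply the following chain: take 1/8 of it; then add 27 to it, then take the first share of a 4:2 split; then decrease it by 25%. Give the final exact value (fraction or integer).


Start with 364.
Step 1: Take 1/8: 364 * 1/8 = 91/2
Step 2: Add 27: 91/2+27=145/2; split 4:2 first = 145/2*4/6 = 145/3
Step 3: Decrease by 25%: 145/3 * 75/100 = 145/4
Final result = 145/4

145/4


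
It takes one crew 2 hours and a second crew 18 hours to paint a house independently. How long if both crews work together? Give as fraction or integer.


Rate of A = 1/2 job per hour
Rate of B = 1/18 job per hour
Combined rate = 1/2 + 1/18
Find common denominator: (18 + 2)/(2*18) = 20/36
Combined rate = 5/9 job per hour
Time together = 1 / (5/9) = 9/5 hours

9/5


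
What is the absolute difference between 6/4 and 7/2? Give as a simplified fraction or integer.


Simplify: 6/4 = 3/2 and 7/2 = 7/2
Find common denominator: LCD = 2
Convert: 3/2 and 7/2
Difference = |3 - 7|/2 = 4/2
Simplified = 2

2


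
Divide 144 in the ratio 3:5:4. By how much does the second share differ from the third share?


Total parts = 3 + 5 + 4 = 12
Value per part = 144 / 12 = 12
Shares: 3*12=36, 5*12=60, 4*12=48
Second share = 60, third share = 48
Difference = |60 - 48| = 12

12


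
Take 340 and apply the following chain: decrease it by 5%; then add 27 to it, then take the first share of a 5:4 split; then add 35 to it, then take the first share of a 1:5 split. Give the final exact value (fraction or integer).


Start with 340.
Step 1: Decrease by 5%: 340 * 95/100 = 323
Step 2: Add 27: 323+27=350; split 5:4 first = 350*5/9 = 1750/9
Step 3: Add 35: 1750/9+35=2065/9; split 1:5 first = 2065/9*1/6 = 2065/54
Final result = 2065/54

2065/54


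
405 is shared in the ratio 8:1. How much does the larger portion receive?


Total parts = 8 + 1 = 9
Value per part = 405 / 9 = 45
First share = 8 * 45 = 360
Second share = 1 * 45 = 45
Larger share = 360

360


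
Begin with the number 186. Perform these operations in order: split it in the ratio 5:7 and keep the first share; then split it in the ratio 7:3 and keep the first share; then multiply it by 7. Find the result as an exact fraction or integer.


Start with 186.
Step 1: Split 5:7, first share = 186 * 5/12 = 155/2
Step 2: Split 7:3, first share = 155/2 * 7/10 = 217/4
Step 3: Multiply by 7: 217/4 * 7 = 1519/4
Final result = 1519/4

1519/4


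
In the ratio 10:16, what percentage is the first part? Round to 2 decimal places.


Total parts = 10 + 16 = 26
First part fraction = 10/26
Percentage = (10/26) * 100
= 0.384615 * 100
= 38.46%

38.46


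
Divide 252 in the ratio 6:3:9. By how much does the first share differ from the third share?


Total parts = 6 + 3 + 9 = 18
Value per part = 252 / 18 = 14
Shares: 6*14=84, 3*14=42, 9*14=126
First share = 84, third share = 126
Difference = |84 - 126| = 42

42


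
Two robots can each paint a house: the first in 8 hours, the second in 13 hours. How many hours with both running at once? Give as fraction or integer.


Rate of A = 1/8 job per hour
Rate of B = 1/13 job per hour
Combined rate = 1/8 + 1/13
Find common denominator: (13 + 8)/(8*13) = 21/104
Combined rate = 21/104 job per hour
Time together = 1 / (21/104) = 104/21 hours

104/21


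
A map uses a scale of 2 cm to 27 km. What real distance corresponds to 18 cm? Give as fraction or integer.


Map scale: 2 cm = 27 km
Measured distance on map = 18 cm
Set up proportion: 18 * 27 / 2
= 486 / 2
= 243 km

243


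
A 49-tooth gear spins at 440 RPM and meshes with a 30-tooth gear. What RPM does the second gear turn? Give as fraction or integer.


Gear ratio: teeth_A * RPM_A = teeth_B * RPM_B
49 * 440 = 30 * RPM_B
21560 = 30 * RPM_B
RPM_B = 21560 / 30
RPM_B = 2156/3

2156/3


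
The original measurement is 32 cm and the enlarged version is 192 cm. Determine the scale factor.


Original length = 32 cm
Scaled length = 192 cm
Scale factor = 192 / 32
= 6

6


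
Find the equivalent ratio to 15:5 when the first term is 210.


Original ratio: 15:5
First term target: 210
Scale factor = 210 / 15 = 14
Multiply second term: 5 * 14 = 70
Equivalent ratio = 210:70

210:70


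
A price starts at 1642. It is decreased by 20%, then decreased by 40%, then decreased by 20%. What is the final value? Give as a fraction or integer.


Start: 1642
Step 1: decrease by 20% => multiply by 80/100
  1642 * 80/100 = 6568/5
Step 2: decrease by 40% => multiply by 60/100
  6568/5 * 60/100 = 19704/25
Step 3: decrease by 20% => multiply by 80/100
  19704/25 * 80/100 = 78816/125
Final value = 78816/125

78816/125


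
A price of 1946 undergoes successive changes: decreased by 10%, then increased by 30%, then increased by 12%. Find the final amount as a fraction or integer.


Start: 1946
Step 1: decrease by 10% => multiply by 90/100
  1946 * 90/100 = 8757/5
Step 2: increase by 30% => multiply by 130/100
  8757/5 * 130/100 = 113841/50
Step 3: increase by 12% => multiply by 112/100
  113841/50 * 112/100 = 1593774/625
Final value = 1593774/625

1593774/625


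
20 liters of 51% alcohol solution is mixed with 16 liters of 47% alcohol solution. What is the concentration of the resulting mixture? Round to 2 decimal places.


Solute in mixture 1 = 51% of 20 L = 20*51/100 = 51/5 L
Solute in mixture 2 = 47% of 16 L = 16*47/100 = 188/25 L
Total solute = 51/5 + 188/25 = 443/25 L
Total volume = 20 + 16 = 36 L
Final concentration = 443/25/36 * 100 = 49.22%

49.22


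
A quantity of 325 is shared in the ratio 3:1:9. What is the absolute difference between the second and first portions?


Total parts = 3 + 1 + 9 = 13
Value per part = 325 / 13 = 25
Shares: 3*25=75, 1*25=25, 9*25=225
Second share = 25, first share = 75
Difference = |25 - 75| = 50

50


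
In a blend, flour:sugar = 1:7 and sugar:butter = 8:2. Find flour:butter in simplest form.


Given a:b = 1:7 and b:c = 8:2
Make b consistent. Multiply first ratio by 8: a:b = 8:56
Multiply second ratio by 7: b:c = 56:14
Now b = 56 in both, so a:b:c = 8:56:14
Therefore a:c = 8:14
Simplify by GCD: a:c = 4:7

4:7


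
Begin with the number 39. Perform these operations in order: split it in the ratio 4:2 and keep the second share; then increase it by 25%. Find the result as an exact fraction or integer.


Start with 39.
Step 1: Split 4:2, second share = 39 * 2/6 = 13
Step 2: Increase by 25%: 13 * 125/100 = 65/4
Final result = 65/4

65/4


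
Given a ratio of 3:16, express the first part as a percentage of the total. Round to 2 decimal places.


Total parts = 3 + 16 = 19
First part fraction = 3/19
Percentage = (3/19) * 100
= 0.157895 * 100
= 15.79%

15.79


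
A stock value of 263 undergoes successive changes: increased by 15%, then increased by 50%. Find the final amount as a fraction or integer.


Start: 263
Step 1: increase by 15% => multiply by 115/100
  263 * 115/100 = 6049/20
Step 2: increase by 50% => multiply by 150/100
  6049/20 * 150/100 = 18147/40
Final value = 18147/40

18147/40


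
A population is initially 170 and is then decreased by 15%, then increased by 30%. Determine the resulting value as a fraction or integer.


Start: 170
Step 1: decrease by 15% => multiply by 85/100
  170 * 85/100 = 289/2
Step 2: increase by 30% => multiply by 130/100
  289/2 * 130/100 = 3757/20
Final value = 3757/20

3757/20


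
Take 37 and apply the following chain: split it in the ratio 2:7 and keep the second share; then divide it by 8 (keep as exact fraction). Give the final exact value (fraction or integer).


Start with 37.
Step 1: Split 2:7, second share = 37 * 7/9 = 259/9
Step 2: Divide by 8: 259/9 / 8 = 259/72
Final result = 259/72

259/72


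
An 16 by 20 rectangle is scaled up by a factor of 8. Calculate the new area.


Original dimensions: 16 x 20
Enlargement factor = 8
New width = 16 * 8 = 128
New height = 20 * 8 = 160
New area = 128 * 160 = 20480

20480


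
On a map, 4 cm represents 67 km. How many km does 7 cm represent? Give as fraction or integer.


Map scale: 4 cm = 67 km
Measured distance on map = 7 cm
Set up proportion: 7 * 67 / 4
= 469 / 4
= 469/4 km

469/4


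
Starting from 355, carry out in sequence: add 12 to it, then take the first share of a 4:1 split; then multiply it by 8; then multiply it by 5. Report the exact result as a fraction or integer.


Start with 355.
Step 1: Add 12: 355+12=367; split 4:1 first = 367*4/5 = 1468/5
Step 2: Multiply by 8: 1468/5 * 8 = 11744/5
Step 3: Multiply by 5: 11744/5 * 5 = 11744
Final result = 11744

11744


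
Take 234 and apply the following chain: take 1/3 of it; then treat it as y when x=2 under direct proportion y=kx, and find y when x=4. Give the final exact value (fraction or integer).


Start with 234.
Step 1: Take 1/3: 234 * 1/3 = 78
Step 2: Direct prop: k = (78)/2; new y = k*4 = 78*4/2 = 156
Final result = 156

156


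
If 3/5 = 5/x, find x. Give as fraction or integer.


Setting up: 3/5 = 5/x
Cross multiply: 3 * x = 5 * 5
3x = 25
x = 25/3
x = 25/3

25/3


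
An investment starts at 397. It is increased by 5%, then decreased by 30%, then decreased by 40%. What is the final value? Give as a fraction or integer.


Start: 397
Step 1: increase by 5% => multiply by 105/100
  397 * 105/100 = 8337/20
Step 2: decrease by 30% => multiply by 70/100
  8337/20 * 70/100 = 58359/200
Step 3: decrease by 40% => multiply by 60/100
  58359/200 * 60/100 = 175077/1000
Final value = 175077/1000

175077/1000


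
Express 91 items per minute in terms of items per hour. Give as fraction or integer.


Converting from per minute to per hour
Rate = 91 items per minute
Multiply by 60: 91 * 60
= 5460 items per hour

5460


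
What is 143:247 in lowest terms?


Find GCD(143, 247)
GCD = 13
Divide both by 13: 143/13 = 11, 247/13 = 19
Simplified ratio = 11:19

11:19


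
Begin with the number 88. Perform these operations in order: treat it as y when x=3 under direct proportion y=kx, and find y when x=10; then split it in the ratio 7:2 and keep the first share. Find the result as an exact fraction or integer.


Start with 88.
Step 1: Direct prop: k = (88)/3; new y = k*10 = 88*10/3 = 880/3
Step 2: Split 7:2, first share = 880/3 * 7/9 = 6160/27
Final result = 6160/27

6160/27


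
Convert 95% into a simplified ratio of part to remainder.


Part = 95%, Remainder = 5%
Ratio = 95:5
GCD(95, 5) = 5
Simplify: 19:1 = 19:1

19:1


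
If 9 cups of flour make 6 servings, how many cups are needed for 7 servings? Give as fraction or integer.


Original: 9 cups for 6 servings
Target servings = 7
Scaling factor = 7/6
New amount = 9 * 7/6
= 63/6
= 21/2 cups

21/2


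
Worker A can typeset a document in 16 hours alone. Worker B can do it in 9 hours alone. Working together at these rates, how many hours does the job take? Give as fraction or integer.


Rate of A = 1/16 job per hour
Rate of B = 1/9 job per hour
Combined rate = 1/16 + 1/9
Find common denominator: (9 + 16)/(16*9) = 25/144
Combined rate = 25/144 job per hour
Time together = 1 / (25/144) = 144/25 hours

144/25


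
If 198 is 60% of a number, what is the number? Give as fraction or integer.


Given: 198 is 60% of the whole
Set up: 198 = 60/100 * whole
whole = 198 * 100 / 60
whole = 19800 / 60
whole = 330

330


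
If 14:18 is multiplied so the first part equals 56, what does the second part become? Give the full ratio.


Original ratio: 14:18
First term target: 56
Scale factor = 56 / 14 = 4
Multiply second term: 18 * 4 = 72
Equivalent ratio = 56:72

56:72


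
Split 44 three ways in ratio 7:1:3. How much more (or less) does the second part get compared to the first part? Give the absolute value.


Total parts = 7 + 1 + 3 = 11
Value per part = 44 / 11 = 4
Shares: 7*4=28, 1*4=4, 3*4=12
Second share = 4, first share = 28
Difference = |4 - 28| = 24

24


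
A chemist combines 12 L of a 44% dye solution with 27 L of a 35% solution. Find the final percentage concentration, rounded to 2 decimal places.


Solute in mixture 1 = 44% of 12 L = 12*44/100 = 132/25 L
Solute in mixture 2 = 35% of 27 L = 27*35/100 = 189/20 L
Total solute = 132/25 + 189/20 = 1473/100 L
Total volume = 12 + 27 = 39 L
Final concentration = 1473/100/39 * 100 = 37.77%

37.77


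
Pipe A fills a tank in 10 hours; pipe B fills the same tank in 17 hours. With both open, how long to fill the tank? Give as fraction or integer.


Rate of A = 1/10 job per hour
Rate of B = 1/17 job per hour
Combined rate = 1/10 + 1/17
Find common denominator: (17 + 10)/(10*17) = 27/170
Combined rate = 27/170 job per hour
Time together = 1 / (27/170) = 170/27 hours

170/27


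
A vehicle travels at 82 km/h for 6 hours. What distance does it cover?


Using distance = speed * time
Speed = 82 km/h
Time = 6 hours
Distance = 82 * 6
= 492 km

492


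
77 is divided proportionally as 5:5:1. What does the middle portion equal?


Ratio = 5:5:1
Total parts = 5 + 5 + 1 = 11
Value per part = 77 / 11 = 7
First share = 5 * 7 = 35
Middle share = 5 * 7 = 35
Third share = 1 * 7 = 7

35


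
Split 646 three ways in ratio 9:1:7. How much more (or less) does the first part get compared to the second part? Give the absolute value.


Total parts = 9 + 1 + 7 = 17
Value per part = 646 / 17 = 38
Shares: 9*38=342, 1*38=38, 7*38=266
First share = 342, second share = 38
Difference = |342 - 38| = 304

304


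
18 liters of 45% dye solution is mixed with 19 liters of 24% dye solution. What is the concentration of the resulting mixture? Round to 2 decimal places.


Solute in mixture 1 = 45% of 18 L = 18*45/100 = 81/10 L
Solute in mixture 2 = 24% of 19 L = 19*24/100 = 114/25 L
Total solute = 81/10 + 114/25 = 633/50 L
Total volume = 18 + 19 = 37 L
Final concentration = 633/50/37 * 100 = 34.22%

34.22


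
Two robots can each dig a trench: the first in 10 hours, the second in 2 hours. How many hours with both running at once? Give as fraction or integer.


Rate of A = 1/10 job per hour
Rate of B = 1/2 job per hour
Combined rate = 1/10 + 1/2
Find common denominator: (2 + 10)/(10*2) = 12/20
Combined rate = 3/5 job per hour
Time together = 1 / (3/5) = 5/3 hours

5/3


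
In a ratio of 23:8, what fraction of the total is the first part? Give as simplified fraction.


Total parts = 23 + 8 = 31
First part fraction = 23/31
Simplify: 23/31 = 23/31

23/31


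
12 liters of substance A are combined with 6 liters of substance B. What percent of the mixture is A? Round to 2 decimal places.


Volume of A = 12 L
Volume of B = 6 L
Total volume = 12 + 6 = 18 L
Percentage of A = (12/18) * 100
= 66.67%

66.67


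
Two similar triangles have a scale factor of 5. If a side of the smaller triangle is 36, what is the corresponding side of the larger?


Similar triangles have proportional sides
Scale factor = 5
Smaller side = 36
Corresponding larger side = 36 * 5
= 180

180


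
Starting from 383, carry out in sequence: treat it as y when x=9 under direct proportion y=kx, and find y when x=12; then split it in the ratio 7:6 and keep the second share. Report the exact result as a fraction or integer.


Start with 383.
Step 1: Direct prop: k = (383)/9; new y = k*12 = 383*12/9 = 1532/3
Step 2: Split 7:6, second share = 1532/3 * 6/13 = 3064/13
Final result = 3064/13

3064/13


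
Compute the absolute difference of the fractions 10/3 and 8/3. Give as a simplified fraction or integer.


Simplify: 10/3 = 10/3 and 8/3 = 8/3
Find common denominator: LCD = 3
Convert: 10/3 and 8/3
Difference = |10 - 8|/3 = 2/3
Simplified = 2/3

2/3


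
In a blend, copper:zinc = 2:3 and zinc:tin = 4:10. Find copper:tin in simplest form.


Given a:b = 2:3 and b:c = 4:10
Make b consistent. Multiply first ratio by 4: a:b = 8:12
Multiply second ratio by 3: b:c = 12:30
Now b = 12 in both, so a:b:c = 8:12:30
Therefore a:c = 8:30
Simplify by GCD: a:c = 4:15

4:15


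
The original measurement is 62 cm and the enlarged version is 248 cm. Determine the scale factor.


Original length = 62 cm
Scaled length = 248 cm
Scale factor = 248 / 62
= 4

4


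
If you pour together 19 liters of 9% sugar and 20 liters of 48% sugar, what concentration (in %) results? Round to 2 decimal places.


Solute in mixture 1 = 9% of 19 L = 19*9/100 = 171/100 L
Solute in mixture 2 = 48% of 20 L = 20*48/100 = 48/5 L
Total solute = 171/100 + 48/5 = 1131/100 L
Total volume = 19 + 20 = 39 L
Final concentration = 1131/100/39 * 100 = 29.00%

29.00


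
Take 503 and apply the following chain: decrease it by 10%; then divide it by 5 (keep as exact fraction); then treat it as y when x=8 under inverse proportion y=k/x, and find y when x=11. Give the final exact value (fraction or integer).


Start with 503.
Step 1: Decrease by 10%: 503 * 90/100 = 4527/10
Step 2: Divide by 5: 4527/10 / 5 = 4527/50
Step 3: Inverse prop: k = (4527/50)*8; new y = k/11 = 4527/50*8/11 = 18108/275
Final result = 18108/275

18108/275


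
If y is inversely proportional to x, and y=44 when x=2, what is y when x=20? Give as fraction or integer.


Inverse proportion: y = k/x
Find k: k = 2 * 44 = 88
Compute y at x=20: y = 88/20
y = 22/5

22/5


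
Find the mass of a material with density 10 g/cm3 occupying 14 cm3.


Using mass = density * volume
Density = 10 g/cm3
Volume = 14 cm3
Mass = 10 * 14
= 140 g

140


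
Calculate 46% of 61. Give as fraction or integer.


Compute 46% of 61
Convert percentage: 46% = 46/100
Multiply: 61 * 46/100
= 2806/100
= 1403/50

1403/50


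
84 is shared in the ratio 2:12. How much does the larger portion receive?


Total parts = 2 + 12 = 14
Value per part = 84 / 14 = 6
First share = 2 * 6 = 12
Second share = 12 * 6 = 72
Larger share = 72

72


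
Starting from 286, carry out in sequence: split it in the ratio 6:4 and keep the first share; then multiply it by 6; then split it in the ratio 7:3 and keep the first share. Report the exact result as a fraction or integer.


Start with 286.
Step 1: Split 6:4, first share = 286 * 6/10 = 858/5
Step 2: Multiply by 6: 858/5 * 6 = 5148/5
Step 3: Split 7:3, first share = 5148/5 * 7/10 = 18018/25
Final result = 18018/25

18018/25


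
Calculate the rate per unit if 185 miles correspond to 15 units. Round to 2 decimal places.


Total miles = 185
Number of units = 15
Unit rate = 185 / 15
= 12.33 miles per unit

12.33


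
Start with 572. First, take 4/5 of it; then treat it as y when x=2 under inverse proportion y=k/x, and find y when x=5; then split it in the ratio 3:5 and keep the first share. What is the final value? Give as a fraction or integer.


Start with 572.
Step 1: Take 4/5: 572 * 4/5 = 2288/5
Step 2: Inverse prop: k = (2288/5)*2; new y = k/5 = 2288/5*2/5 = 4576/25
Step 3: Split 3:5, first share = 4576/25 * 3/8 = 1716/25
Final result = 1716/25

1716/25


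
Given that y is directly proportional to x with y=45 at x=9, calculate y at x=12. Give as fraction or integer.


Direct proportion: y = kx
Find k: k = 45/9 = 5
Compute y at x=12: y = 5 * 12
y = 60

60


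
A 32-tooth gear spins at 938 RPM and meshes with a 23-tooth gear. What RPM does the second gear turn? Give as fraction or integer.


Gear ratio: teeth_A * RPM_A = teeth_B * RPM_B
32 * 938 = 23 * RPM_B
30016 = 23 * RPM_B
RPM_B = 30016 / 23
RPM_B = 30016/23

30016/23


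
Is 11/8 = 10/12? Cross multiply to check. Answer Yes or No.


Cross multiply to check 11/8 = 10/12
Left cross product: 11 * 12 = 132
Right cross product: 8 * 10 = 80
132 != 80
Not equal, so proportions differ => No

No


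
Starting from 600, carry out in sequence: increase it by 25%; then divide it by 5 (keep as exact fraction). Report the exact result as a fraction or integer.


Start with 600.
Step 1: Increase by 25%: 600 * 125/100 = 750
Step 2: Divide by 5: 750 / 5 = 150
Final result = 150

150


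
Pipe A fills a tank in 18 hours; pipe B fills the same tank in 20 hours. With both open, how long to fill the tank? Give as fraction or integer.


Rate of A = 1/18 job per hour
Rate of B = 1/20 job per hour
Combined rate = 1/18 + 1/20
Find common denominator: (20 + 18)/(18*20) = 38/360
Combined rate = 19/180 job per hour
Time together = 1 / (19/180) = 180/19 hours

180/19


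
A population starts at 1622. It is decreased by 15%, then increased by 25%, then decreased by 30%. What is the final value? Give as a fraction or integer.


Start: 1622
Step 1: decrease by 15% => multiply by 85/100
  1622 * 85/100 = 13787/10
Step 2: increase by 25% => multiply by 125/100
  13787/10 * 125/100 = 13787/8
Step 3: decrease by 30% => multiply by 70/100
  13787/8 * 70/100 = 96509/80
Final value = 96509/80

96509/80


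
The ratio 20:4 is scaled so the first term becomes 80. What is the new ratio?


Original ratio: 20:4
First term target: 80
Scale factor = 80 / 20 = 4
Multiply second term: 4 * 4 = 16
Equivalent ratio = 80:16

80:16


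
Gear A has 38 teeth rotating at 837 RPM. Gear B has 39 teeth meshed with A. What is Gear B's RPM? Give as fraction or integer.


Gear ratio: teeth_A * RPM_A = teeth_B * RPM_B
38 * 837 = 39 * RPM_B
31806 = 39 * RPM_B
RPM_B = 31806 / 39
RPM_B = 10602/13

10602/13


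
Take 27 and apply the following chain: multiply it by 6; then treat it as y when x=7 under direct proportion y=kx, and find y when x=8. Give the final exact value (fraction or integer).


Start with 27.
Step 1: Multiply by 6: 27 * 6 = 162
Step 2: Direct prop: k = (162)/7; new y = k*8 = 162*8/7 = 1296/7
Final result = 1296/7

1296/7


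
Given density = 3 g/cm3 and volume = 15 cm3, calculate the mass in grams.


Using mass = density * volume
Density = 3 g/cm3
Volume = 15 cm3
Mass = 3 * 15
= 45 g

45


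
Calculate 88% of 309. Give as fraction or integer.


Compute 88% of 309
Convert percentage: 88% = 88/100
Multiply: 309 * 88/100
= 27192/100
= 6798/25

6798/25


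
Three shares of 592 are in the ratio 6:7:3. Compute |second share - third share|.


Total parts = 6 + 7 + 3 = 16
Value per part = 592 / 16 = 37
Shares: 6*37=222, 7*37=259, 3*37=111
Second share = 259, third share = 111
Difference = |259 - 111| = 148

148


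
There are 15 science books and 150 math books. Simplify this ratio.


Find GCD(15, 150)
GCD = 15
Divide both by 15: 15/15 = 1, 150/15 = 10
Simplified ratio = 1:10

1:10


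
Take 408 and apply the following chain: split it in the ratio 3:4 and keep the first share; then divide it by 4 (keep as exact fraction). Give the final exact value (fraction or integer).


Start with 408.
Step 1: Split 3:4, first share = 408 * 3/7 = 1224/7
Step 2: Divide by 4: 1224/7 / 4 = 306/7
Final result = 306/7

306/7


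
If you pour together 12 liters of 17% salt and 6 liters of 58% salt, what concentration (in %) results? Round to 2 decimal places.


Solute in mixture 1 = 17% of 12 L = 12*17/100 = 51/25 L
Solute in mixture 2 = 58% of 6 L = 6*58/100 = 87/25 L
Total solute = 51/25 + 87/25 = 138/25 L
Total volume = 12 + 6 = 18 L
Final concentration = 138/25/18 * 100 = 30.67%

30.67


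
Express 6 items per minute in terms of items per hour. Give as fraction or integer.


Converting from per minute to per hour
Rate = 6 items per minute
Multiply by 60: 6 * 60
= 360 items per hour

360


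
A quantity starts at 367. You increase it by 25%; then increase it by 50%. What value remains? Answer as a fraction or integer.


Start with 367.
Step 1: Increase by 25%: 367 * 125/100 = 1835/4
Step 2: Increase by 50%: 1835/4 * 150/100 = 5505/8
Final result = 5505/8

5505/8


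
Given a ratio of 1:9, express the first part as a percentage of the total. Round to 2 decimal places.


Total parts = 1 + 9 = 10
First part fraction = 1/10
Percentage = (1/10) * 100
= 0.1 * 100
= 10.00%

10.00


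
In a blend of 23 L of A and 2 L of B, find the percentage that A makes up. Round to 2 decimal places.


Volume of A = 23 L
Volume of B = 2 L
Total volume = 23 + 2 = 25 L
Percentage of A = (23/25) * 100
= 92.00%

92.00


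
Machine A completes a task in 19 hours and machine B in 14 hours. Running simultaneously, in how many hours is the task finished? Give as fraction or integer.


Rate of A = 1/19 job per hour
Rate of B = 1/14 job per hour
Combined rate = 1/19 + 1/14
Find common denominator: (14 + 19)/(19*14) = 33/266
Combined rate = 33/266 job per hour
Time together = 1 / (33/266) = 266/33 hours

266/33


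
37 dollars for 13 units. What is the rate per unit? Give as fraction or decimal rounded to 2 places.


Total dollars = 37
Number of units = 13
Unit rate = 37 / 13
= 2.85 dollars per unit

2.85


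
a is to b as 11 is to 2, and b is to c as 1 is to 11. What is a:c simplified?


Given a:b = 11:2 and b:c = 1:11
Make b consistent. Multiply first ratio by 1: a:b = 11:2
Multiply second ratio by 2: b:c = 2:22
Now b = 2 in both, so a:b:c = 11:2:22
Therefore a:c = 11:22
Simplify by GCD: a:c = 1:2

1:2


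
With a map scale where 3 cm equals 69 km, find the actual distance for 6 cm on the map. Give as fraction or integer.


Map scale: 3 cm = 69 km
Measured distance on map = 6 cm
Set up proportion: 6 * 69 / 3
= 414 / 3
= 138 km

138


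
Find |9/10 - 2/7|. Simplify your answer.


Simplify: 9/10 = 9/10 and 2/7 = 2/7
Find common denominator: LCD = 70
Convert: 63/70 and 20/70
Difference = |63 - 20|/70 = 43/70
Simplified = 43/70

43/70


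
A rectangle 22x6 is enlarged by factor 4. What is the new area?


Original dimensions: 22 x 6
Enlargement factor = 4
New width = 22 * 4 = 88
New height = 6 * 4 = 24
New area = 88 * 24 = 2112

2112


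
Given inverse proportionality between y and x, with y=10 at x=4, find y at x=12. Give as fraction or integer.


Inverse proportion: y = k/x
Find k: k = 4 * 10 = 40
Compute y at x=12: y = 40/12
y = 10/3

10/3


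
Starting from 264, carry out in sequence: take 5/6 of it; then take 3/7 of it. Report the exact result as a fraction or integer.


Start with 264.
Step 1: Take 5/6: 264 * 5/6 = 220
Step 2: Take 3/7: 220 * 3/7 = 660/7
Final result = 660/7

660/7


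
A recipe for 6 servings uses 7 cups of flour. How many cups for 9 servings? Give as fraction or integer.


Original: 7 cups for 6 servings
Target servings = 9
Scaling factor = 9/6
New amount = 7 * 9/6
= 63/6
= 21/2 cups

21/2


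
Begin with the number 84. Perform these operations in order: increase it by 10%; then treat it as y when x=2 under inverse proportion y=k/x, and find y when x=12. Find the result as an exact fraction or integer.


Start with 84.
Step 1: Increase by 10%: 84 * 110/100 = 462/5
Step 2: Inverse prop: k = (462/5)*2; new y = k/12 = 462/5*2/12 = 77/5
Final result = 77/5

77/5


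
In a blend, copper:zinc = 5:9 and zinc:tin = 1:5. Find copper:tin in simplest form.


Given a:b = 5:9 and b:c = 1:5
Make b consistent. Multiply first ratio by 1: a:b = 5:9
Multiply second ratio by 9: b:c = 9:45
Now b = 9 in both, so a:b:c = 5:9:45
Therefore a:c = 5:45
Simplify by GCD: a:c = 1:9

1:9


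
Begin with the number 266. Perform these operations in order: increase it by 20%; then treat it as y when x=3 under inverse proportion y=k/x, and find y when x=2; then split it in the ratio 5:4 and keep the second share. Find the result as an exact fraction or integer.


Start with 266.
Step 1: Increase by 20%: 266 * 120/100 = 1596/5
Step 2: Inverse prop: k = (1596/5)*3; new y = k/2 = 1596/5*3/2 = 2394/5
Step 3: Split 5:4, second share = 2394/5 * 4/9 = 1064/5
Final result = 1064/5

1064/5


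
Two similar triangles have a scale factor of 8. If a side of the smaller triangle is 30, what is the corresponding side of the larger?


Similar triangles have proportional sides
Scale factor = 8
Smaller side = 30
Corresponding larger side = 30 * 8
= 240

240


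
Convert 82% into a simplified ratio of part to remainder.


Part = 82%, Remainder = 18%
Ratio = 82:18
GCD(82, 18) = 2
Simplify: 41:9 = 41:9

41:9


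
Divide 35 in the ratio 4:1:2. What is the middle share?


Ratio = 4:1:2
Total parts = 4 + 1 + 2 = 7
Value per part = 35 / 7 = 5
First share = 4 * 5 = 20
Middle share = 1 * 5 = 5
Third share = 2 * 5 = 10

5


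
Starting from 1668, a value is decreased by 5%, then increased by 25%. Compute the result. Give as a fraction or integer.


Start: 1668
Step 1: decrease by 5% => multiply by 95/100
  1668 * 95/100 = 7923/5
Step 2: increase by 25% => multiply by 125/100
  7923/5 * 125/100 = 7923/4
Final value = 7923/4

7923/4


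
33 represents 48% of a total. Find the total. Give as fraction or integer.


Given: 33 is 48% of the whole
Set up: 33 = 48/100 * whole
whole = 33 * 100 / 48
whole = 3300 / 48
whole = 275/4

275/4


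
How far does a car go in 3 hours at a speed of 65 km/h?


Using distance = speed * time
Speed = 65 km/h
Time = 3 hours
Distance = 65 * 3
= 195 km

195


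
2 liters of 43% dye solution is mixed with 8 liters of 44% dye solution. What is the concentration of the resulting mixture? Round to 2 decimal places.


Solute in mixture 1 = 43% of 2 L = 2*43/100 = 43/50 L
Solute in mixture 2 = 44% of 8 L = 8*44/100 = 88/25 L
Total solute = 43/50 + 88/25 = 219/50 L
Total volume = 2 + 8 = 10 L
Final concentration = 219/50/10 * 100 = 43.80%

43.80


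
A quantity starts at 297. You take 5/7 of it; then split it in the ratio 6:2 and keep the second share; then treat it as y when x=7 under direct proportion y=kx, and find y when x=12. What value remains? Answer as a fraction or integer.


Start with 297.
Step 1: Take 5/7: 297 * 5/7 = 1485/7
Step 2: Split 6:2, second share = 1485/7 * 2/8 = 1485/28
Step 3: Direct prop: k = (1485/28)/7; new y = k*12 = 1485/28*12/7 = 4455/49
Final result = 4455/49

4455/49


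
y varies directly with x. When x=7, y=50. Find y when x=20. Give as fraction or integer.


Direct proportion: y = kx
Find k: k = 50/7 = 50/7
Compute y at x=20: y = 50/7 * 20
y = 1000/7

1000/7


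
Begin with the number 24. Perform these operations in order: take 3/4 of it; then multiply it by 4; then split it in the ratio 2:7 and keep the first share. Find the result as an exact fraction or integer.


Start with 24.
Step 1: Take 3/4: 24 * 3/4 = 18
Step 2: Multiply by 4: 18 * 4 = 72
Step 3: Split 2:7, first share = 72 * 2/9 = 16
Final result = 16

16


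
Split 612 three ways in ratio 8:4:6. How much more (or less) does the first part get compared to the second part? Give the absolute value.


Total parts = 8 + 4 + 6 = 18
Value per part = 612 / 18 = 34
Shares: 8*34=272, 4*34=136, 6*34=204
First share = 272, second share = 136
Difference = |272 - 136| = 136

136


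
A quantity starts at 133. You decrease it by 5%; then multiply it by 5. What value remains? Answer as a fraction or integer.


Start with 133.
Step 1: Decrease by 5%: 133 * 95/100 = 2527/20
Step 2: Multiply by 5: 2527/20 * 5 = 2527/4
Final result = 2527/4

2527/4


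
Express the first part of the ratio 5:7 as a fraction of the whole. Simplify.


Total parts = 5 + 7 = 12
First part fraction = 5/12
Simplify: 5/12 = 5/12

5/12


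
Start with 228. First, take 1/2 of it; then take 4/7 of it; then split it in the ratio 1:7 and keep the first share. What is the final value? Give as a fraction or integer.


Start with 228.
Step 1: Take 1/2: 228 * 1/2 = 114
Step 2: Take 4/7: 114 * 4/7 = 456/7
Step 3: Split 1:7, first share = 456/7 * 1/8 = 57/7
Final result = 57/7

57/7


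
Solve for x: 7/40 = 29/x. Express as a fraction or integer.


Setting up: 7/40 = 29/x
Cross multiply: 7 * x = 40 * 29
7x = 1160
x = 1160/7
x = 1160/7

1160/7


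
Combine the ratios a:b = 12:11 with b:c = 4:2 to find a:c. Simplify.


Given a:b = 12:11 and b:c = 4:2
Make b consistent. Multiply first ratio by 4: a:b = 48:44
Multiply second ratio by 11: b:c = 44:22
Now b = 44 in both, so a:b:c = 48:44:22
Therefore a:c = 48:22
Simplify by GCD: a:c = 24:11

24:11


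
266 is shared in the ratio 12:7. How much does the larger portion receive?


Total parts = 12 + 7 = 19
Value per part = 266 / 19 = 14
First share = 12 * 14 = 168
Second share = 7 * 14 = 98
Larger share = 168

168


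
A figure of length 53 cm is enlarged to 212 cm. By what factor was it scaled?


Original length = 53 cm
Scaled length = 212 cm
Scale factor = 212 / 53
= 4

4


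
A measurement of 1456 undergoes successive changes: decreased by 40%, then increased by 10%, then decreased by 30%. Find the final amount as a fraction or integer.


Start: 1456
Step 1: decrease by 40% => multiply by 60/100
  1456 * 60/100 = 4368/5
Step 2: increase by 10% => multiply by 110/100
  4368/5 * 110/100 = 24024/25
Step 3: decrease by 30% => multiply by 70/100
  24024/25 * 70/100 = 84084/125
Final value = 84084/125

84084/125


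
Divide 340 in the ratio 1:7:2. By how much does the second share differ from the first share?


Total parts = 1 + 7 + 2 = 10
Value per part = 340 / 10 = 34
Shares: 1*34=34, 7*34=238, 2*34=68
Second share = 238, first share = 34
Difference = |238 - 34| = 204

204


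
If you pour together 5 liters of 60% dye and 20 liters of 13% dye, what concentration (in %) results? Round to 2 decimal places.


Solute in mixture 1 = 60% of 5 L = 5*60/100 = 3 L
Solute in mixture 2 = 13% of 20 L = 20*13/100 = 13/5 L
Total solute = 3 + 13/5 = 28/5 L
Total volume = 5 + 20 = 25 L
Final concentration = 28/5/25 * 100 = 22.40%

22.40


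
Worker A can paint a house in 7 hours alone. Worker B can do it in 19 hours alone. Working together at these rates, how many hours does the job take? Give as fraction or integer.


Rate of A = 1/7 job per hour
Rate of B = 1/19 job per hour
Combined rate = 1/7 + 1/19
Find common denominator: (19 + 7)/(7*19) = 26/133
Combined rate = 26/133 job per hour
Time together = 1 / (26/133) = 133/26 hours

133/26


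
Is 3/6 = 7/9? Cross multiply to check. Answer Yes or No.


Cross multiply to check 3/6 = 7/9
Left cross product: 3 * 9 = 27
Right cross product: 6 * 7 = 42
27 != 42
Not equal, so proportions differ => No

No


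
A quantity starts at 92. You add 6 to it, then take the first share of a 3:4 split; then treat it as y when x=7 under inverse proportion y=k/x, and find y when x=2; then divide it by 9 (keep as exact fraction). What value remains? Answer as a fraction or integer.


Start with 92.
Step 1: Add 6: 92+6=98; split 3:4 first = 98*3/7 = 42
Step 2: Inverse prop: k = (42)*7; new y = k/2 = 42*7/2 = 147
Step 3: Divide by 9: 147 / 9 = 49/3
Final result = 49/3

49/3


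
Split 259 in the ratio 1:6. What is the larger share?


Total parts = 1 + 6 = 7
Value per part = 259 / 7 = 37
First share = 1 * 37 = 37
Second share = 6 * 37 = 222
Larger share = 222

222


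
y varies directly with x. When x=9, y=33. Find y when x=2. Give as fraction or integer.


Direct proportion: y = kx
Find k: k = 33/9 = 11/3
Compute y at x=2: y = 11/3 * 2
y = 22/3

22/3


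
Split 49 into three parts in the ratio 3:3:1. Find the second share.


Ratio = 3:3:1
Total parts = 3 + 3 + 1 = 7
Value per part = 49 / 7 = 7
First share = 3 * 7 = 21
Middle share = 3 * 7 = 21
Third share = 1 * 7 = 7

21


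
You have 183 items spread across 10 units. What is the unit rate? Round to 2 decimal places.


Total items = 183
Number of units = 10
Unit rate = 183 / 10
= 18.30 items per unit

18.30


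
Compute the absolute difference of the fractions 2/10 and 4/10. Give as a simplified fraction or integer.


Simplify: 2/10 = 1/5 and 4/10 = 2/5
Find common denominator: LCD = 5
Convert: 1/5 and 2/5
Difference = |1 - 2|/5 = 1/5
Simplified = 1/5

1/5
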